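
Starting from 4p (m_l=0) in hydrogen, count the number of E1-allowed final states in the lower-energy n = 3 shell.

4

E1 requires Δl = ±1, so l_f ∈ {0, 2}; with 0 ≤ l_f ≤ n_f−1 = 2, the allowed l_f values are {0, 2}.
For l_f = 0: m_f ∈ {m_i−1, m_i, m_i+1} ∩ [−0, 0] = {0} → 1 state.
For l_f = 2: m_f ∈ {m_i−1, m_i, m_i+1} ∩ [−2, 2] = {-1, 0, 1} → 3 states.
Total: 4.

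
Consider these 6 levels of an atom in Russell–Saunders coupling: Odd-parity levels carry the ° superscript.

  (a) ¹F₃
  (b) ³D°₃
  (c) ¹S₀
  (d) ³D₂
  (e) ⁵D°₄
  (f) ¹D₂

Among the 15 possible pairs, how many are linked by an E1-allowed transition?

1

(a)–(b): forbidden (ΔS).
(a)–(c): forbidden (parity, ΔL, ΔJ).
(a)–(d): forbidden (parity, ΔS).
(a)–(e): forbidden (ΔS).
(a)–(f): forbidden (parity).
(b)–(c): forbidden (ΔS, ΔL, ΔJ).
(b)–(d): allowed.
(b)–(e): forbidden (parity, ΔS).
(b)–(f): forbidden (ΔS).
(c)–(d): forbidden (parity, ΔS, ΔL, ΔJ).
(c)–(e): forbidden (ΔS, ΔL, ΔJ).
(c)–(f): forbidden (parity, ΔL, ΔJ).
(d)–(e): forbidden (ΔS, ΔJ).
(d)–(f): forbidden (parity, ΔS).
(e)–(f): forbidden (ΔS, ΔJ).
Allowed pairs: 1 of 15.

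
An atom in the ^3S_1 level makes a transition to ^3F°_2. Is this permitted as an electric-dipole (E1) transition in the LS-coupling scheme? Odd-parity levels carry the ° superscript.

Initial level: S=1, L=0, J=1, parity even. Final level: S=1, L=3, J=2, parity odd.
ΔS = 0: S: 1 → 1 — ok.
Parity must change: even → odd — ok.
ΔJ = 0, ±1 (not J=0↔0): J: 1 → 2, ΔJ = +1 — ok.
ΔL = 0, ±1 (not L=0↔0): L: 0 → 3, ΔL = +3 — fails.
Rule(s) violated: ΔL.

forbidden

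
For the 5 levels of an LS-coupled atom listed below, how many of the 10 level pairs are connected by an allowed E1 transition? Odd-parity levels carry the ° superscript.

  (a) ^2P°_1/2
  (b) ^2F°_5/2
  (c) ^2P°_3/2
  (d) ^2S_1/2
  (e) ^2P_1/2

4

(a)–(b): forbidden (parity, ΔL, ΔJ).
(a)–(c): forbidden (parity).
(a)–(d): allowed.
(a)–(e): allowed.
(b)–(c): forbidden (parity, ΔL).
(b)–(d): forbidden (ΔL, ΔJ).
(b)–(e): forbidden (ΔL, ΔJ).
(c)–(d): allowed.
(c)–(e): allowed.
(d)–(e): forbidden (parity).
Allowed pairs: 4 of 10.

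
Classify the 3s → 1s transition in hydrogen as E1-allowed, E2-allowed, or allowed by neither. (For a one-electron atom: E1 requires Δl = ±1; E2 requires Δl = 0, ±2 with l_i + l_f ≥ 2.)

neither

Δl = 0 − 0 = +0; l_i + l_f = 0.
E1 (Δl = ±1): not satisfied.
E2 (Δl = 0,±2, l_i+l_f ≥ 2): not satisfied.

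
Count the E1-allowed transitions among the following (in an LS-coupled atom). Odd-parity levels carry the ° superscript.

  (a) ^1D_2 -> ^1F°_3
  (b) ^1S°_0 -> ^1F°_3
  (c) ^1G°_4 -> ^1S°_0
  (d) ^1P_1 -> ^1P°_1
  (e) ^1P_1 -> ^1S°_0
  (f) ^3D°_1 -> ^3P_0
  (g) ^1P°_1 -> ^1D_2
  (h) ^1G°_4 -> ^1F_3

6

(a) allowed
(b) forbidden (parity, ΔL, ΔJ fail)
(c) forbidden (parity, ΔL, ΔJ fail)
(d) allowed
(e) allowed
(f) allowed
(g) allowed
(h) allowed
Total allowed: 6 of 8.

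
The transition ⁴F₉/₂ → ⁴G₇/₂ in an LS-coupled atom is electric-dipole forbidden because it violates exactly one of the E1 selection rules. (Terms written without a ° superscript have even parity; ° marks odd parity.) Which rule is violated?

parity

Reading off the term symbols: S 3/2→3/2, L 3→4, J 9/2→7/2, parity even→even.
Parity must change: even → even — fails.
ΔS = 0: S: 3/2 → 3/2 — ok.
ΔL = 0, ±1 (not L=0↔0): L: 3 → 4, ΔL = +1 — ok.
ΔJ = 0, ±1 (not J=0↔0): J: 9/2 → 7/2, ΔJ = -1 — ok.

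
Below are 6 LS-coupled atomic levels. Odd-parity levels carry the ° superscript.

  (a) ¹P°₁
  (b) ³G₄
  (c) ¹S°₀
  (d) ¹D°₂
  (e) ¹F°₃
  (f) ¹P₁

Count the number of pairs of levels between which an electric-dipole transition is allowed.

(a)–(b): forbidden (ΔS, ΔL, ΔJ).
(a)–(c): forbidden (parity).
(a)–(d): forbidden (parity).
(a)–(e): forbidden (parity, ΔL, ΔJ).
(a)–(f): allowed.
(b)–(c): forbidden (ΔS, ΔL, ΔJ).
(b)–(d): forbidden (ΔS, ΔL, ΔJ).
(b)–(e): forbidden (ΔS).
(b)–(f): forbidden (parity, ΔS, ΔL, ΔJ).
(c)–(d): forbidden (parity, ΔL, ΔJ).
(c)–(e): forbidden (parity, ΔL, ΔJ).
(c)–(f): allowed.
(d)–(e): forbidden (parity).
(d)–(f): allowed.
(e)–(f): forbidden (ΔL, ΔJ).
Allowed pairs: 3 of 15.

3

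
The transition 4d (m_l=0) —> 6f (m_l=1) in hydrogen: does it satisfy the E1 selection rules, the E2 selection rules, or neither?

E1

Δl = 3 − 2 = +1; l_i + l_f = 5.
Δm_l = +1.
E1 (Δl = ±1, |Δm_l| ≤ 1): satisfied.
E2 (Δl = 0,±2, l_i+l_f ≥ 2, |Δm_l| ≤ 2): not satisfied.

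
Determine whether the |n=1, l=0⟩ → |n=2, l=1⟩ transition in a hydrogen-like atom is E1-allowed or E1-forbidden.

Δl = 1 − 0 = +1; the E1 rule Δl = ±1 is ✓.
All E1 selection rules are satisfied.

allowed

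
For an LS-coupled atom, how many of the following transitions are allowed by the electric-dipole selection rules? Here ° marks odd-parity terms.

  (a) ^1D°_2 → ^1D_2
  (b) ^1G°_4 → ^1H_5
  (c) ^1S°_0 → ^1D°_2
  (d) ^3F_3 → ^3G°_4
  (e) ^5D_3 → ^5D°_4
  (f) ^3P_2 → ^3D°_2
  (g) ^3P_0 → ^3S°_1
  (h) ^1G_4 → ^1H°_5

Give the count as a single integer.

(a) allowed
(b) allowed
(c) forbidden (parity, ΔL, ΔJ fail)
(d) allowed
(e) allowed
(f) allowed
(g) allowed
(h) allowed
Total allowed: 7 of 8.

7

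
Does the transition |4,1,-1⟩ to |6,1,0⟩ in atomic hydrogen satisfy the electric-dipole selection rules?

forbidden

Initial l = 1, final l = 1, so Δl = +0. E1 requires Δl = ±1: fails.
Δm_l = 0 − (-1) = +1. E1 requires Δm_l = 0, ±1: ok.
The transition is electric-dipole forbidden.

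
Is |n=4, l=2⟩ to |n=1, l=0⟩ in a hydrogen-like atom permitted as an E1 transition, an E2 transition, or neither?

Δl = 0 − 2 = -2; l_i + l_f = 2.
E1 (Δl = ±1): not satisfied.
E2 (Δl = 0,±2, l_i+l_f ≥ 2): satisfied.

E2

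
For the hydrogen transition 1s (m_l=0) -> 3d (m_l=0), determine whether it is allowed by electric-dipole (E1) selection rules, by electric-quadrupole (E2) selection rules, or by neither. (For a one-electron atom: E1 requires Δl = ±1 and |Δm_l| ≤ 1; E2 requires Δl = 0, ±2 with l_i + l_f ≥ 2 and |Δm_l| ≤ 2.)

E2

Δl = 2 − 0 = +2; l_i + l_f = 2.
Δm_l = +0.
E1 (Δl = ±1, |Δm_l| ≤ 1): not satisfied.
E2 (Δl = 0,±2, l_i+l_f ≥ 2, |Δm_l| ≤ 2): satisfied.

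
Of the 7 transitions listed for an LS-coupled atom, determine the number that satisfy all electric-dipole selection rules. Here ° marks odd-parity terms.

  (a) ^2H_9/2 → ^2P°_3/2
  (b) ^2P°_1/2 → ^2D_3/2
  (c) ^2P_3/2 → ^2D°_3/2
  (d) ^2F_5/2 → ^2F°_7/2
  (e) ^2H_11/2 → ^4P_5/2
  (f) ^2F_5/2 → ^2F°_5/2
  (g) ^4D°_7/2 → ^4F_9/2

(a) forbidden (ΔL, ΔJ fail)
(b) allowed
(c) allowed
(d) allowed
(e) forbidden (parity, ΔS, ΔL, ΔJ fail)
(f) allowed
(g) allowed
Total allowed: 5 of 7.

5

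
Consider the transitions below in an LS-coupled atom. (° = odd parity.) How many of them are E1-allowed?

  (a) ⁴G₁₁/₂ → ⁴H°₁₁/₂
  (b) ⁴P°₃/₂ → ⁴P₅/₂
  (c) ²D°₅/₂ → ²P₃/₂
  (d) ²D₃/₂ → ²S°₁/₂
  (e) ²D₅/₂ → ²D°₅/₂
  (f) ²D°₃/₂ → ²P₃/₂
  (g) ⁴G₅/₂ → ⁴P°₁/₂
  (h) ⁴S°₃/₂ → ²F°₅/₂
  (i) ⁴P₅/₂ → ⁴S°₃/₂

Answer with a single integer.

6

(a) allowed
(b) allowed
(c) allowed
(d) forbidden (ΔL fails)
(e) allowed
(f) allowed
(g) forbidden (ΔL, ΔJ fail)
(h) forbidden (parity, ΔS, ΔL fail)
(i) allowed
Total allowed: 6 of 9.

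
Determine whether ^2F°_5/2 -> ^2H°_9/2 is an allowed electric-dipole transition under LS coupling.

forbidden

Reading off the term symbols: S 1/2→1/2, L 3→5, J 5/2→9/2, parity odd→odd.
ΔL = 0, ±1 (not L=0↔0): L: 3 → 5, ΔL = +2 — fails.
ΔS = 0: S: 1/2 → 1/2 — ok.
Parity must change: odd → odd — fails.
ΔJ = 0, ±1 (not J=0↔0): J: 5/2 → 9/2, ΔJ = +2 — fails.
Rule(s) violated: parity, ΔL, ΔJ.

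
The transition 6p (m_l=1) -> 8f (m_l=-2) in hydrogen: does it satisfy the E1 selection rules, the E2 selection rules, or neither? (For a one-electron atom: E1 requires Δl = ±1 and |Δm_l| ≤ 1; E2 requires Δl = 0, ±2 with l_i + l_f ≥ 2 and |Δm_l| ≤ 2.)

Δl = 3 − 1 = +2; l_i + l_f = 4.
Δm_l = -3.
E1 (Δl = ±1, |Δm_l| ≤ 1): not satisfied.
E2 (Δl = 0,±2, l_i+l_f ≥ 2, |Δm_l| ≤ 2): not satisfied.

neither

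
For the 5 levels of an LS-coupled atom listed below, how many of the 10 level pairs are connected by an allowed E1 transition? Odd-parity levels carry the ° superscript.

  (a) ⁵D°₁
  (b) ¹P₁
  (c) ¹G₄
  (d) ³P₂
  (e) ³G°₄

(a)–(b): forbidden (ΔS).
(a)–(c): forbidden (ΔS, ΔL, ΔJ).
(a)–(d): forbidden (ΔS).
(a)–(e): forbidden (parity, ΔS, ΔL, ΔJ).
(b)–(c): forbidden (parity, ΔL, ΔJ).
(b)–(d): forbidden (parity, ΔS).
(b)–(e): forbidden (ΔS, ΔL, ΔJ).
(c)–(d): forbidden (parity, ΔS, ΔL, ΔJ).
(c)–(e): forbidden (ΔS).
(d)–(e): forbidden (ΔL, ΔJ).
Allowed pairs: 0 of 10.

0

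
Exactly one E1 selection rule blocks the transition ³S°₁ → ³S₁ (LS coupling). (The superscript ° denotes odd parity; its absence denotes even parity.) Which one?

the L=0 ↔ L=0 exclusion

ΔJ = 0, ±1 (not J=0↔0): J: 1 → 1, ΔJ = +0 — ✓.
Parity must change: odd → even — ✓.
ΔS = 0: S: 1 → 1 — ✓.
ΔL = 0, ±1 (not L=0↔0): L: 0 → 0, ΔL = +0 — ✗.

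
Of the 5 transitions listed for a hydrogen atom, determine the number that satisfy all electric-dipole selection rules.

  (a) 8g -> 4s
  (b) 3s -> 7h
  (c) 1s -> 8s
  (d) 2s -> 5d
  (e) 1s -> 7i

(a) forbidden — Δl = -4 (E1 requires Δl = ±1)
(b) forbidden — Δl = +5 (E1 requires Δl = ±1)
(c) forbidden — Δl = +0 (E1 requires Δl = ±1)
(d) forbidden — Δl = +2 (E1 requires Δl = ±1)
(e) forbidden — Δl = +6 (E1 requires Δl = ±1)
Total allowed: 0 of 5.

0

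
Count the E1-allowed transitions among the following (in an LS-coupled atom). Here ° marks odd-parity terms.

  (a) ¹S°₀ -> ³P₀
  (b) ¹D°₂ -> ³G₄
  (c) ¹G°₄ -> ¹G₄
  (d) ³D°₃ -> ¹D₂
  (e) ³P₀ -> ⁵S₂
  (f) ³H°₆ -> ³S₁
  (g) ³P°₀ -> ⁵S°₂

1

(a) forbidden (ΔS, ΔJ fail)
(b) forbidden (ΔS, ΔL, ΔJ fail)
(c) allowed
(d) forbidden (ΔS fails)
(e) forbidden (parity, ΔS, ΔJ fail)
(f) forbidden (ΔL, ΔJ fail)
(g) forbidden (parity, ΔS, ΔJ fail)
Total allowed: 1 of 7.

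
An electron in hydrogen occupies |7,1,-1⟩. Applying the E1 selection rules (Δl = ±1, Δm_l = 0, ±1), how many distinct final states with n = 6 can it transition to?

4

E1 requires Δl = ±1, so l_f ∈ {0, 2}; with 0 ≤ l_f ≤ n_f−1 = 5, the allowed l_f values are {0, 2}.
For l_f = 0: m_f ∈ {m_i−1, m_i, m_i+1} ∩ [−0, 0] = {0} → 1 state.
For l_f = 2: m_f ∈ {m_i−1, m_i, m_i+1} ∩ [−2, 2] = {-2, -1, 0} → 3 states.
Total: 4.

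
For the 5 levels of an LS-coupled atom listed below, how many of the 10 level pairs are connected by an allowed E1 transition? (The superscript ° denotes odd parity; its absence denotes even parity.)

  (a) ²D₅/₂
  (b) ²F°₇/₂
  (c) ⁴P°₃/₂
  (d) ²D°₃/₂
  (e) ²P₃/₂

(a)–(b): allowed.
(a)–(c): forbidden (ΔS).
(a)–(d): allowed.
(a)–(e): forbidden (parity).
(b)–(c): forbidden (parity, ΔS, ΔL, ΔJ).
(b)–(d): forbidden (parity, ΔJ).
(b)–(e): forbidden (ΔL, ΔJ).
(c)–(d): forbidden (parity, ΔS).
(c)–(e): forbidden (ΔS).
(d)–(e): allowed.
Allowed pairs: 3 of 10.

3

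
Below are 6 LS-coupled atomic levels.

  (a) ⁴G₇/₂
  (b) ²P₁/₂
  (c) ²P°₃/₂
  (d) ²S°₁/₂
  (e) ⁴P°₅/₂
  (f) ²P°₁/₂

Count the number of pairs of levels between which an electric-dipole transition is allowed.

3

(a)–(b): forbidden (parity, ΔS, ΔL, ΔJ).
(a)–(c): forbidden (ΔS, ΔL, ΔJ).
(a)–(d): forbidden (ΔS, ΔL, ΔJ).
(a)–(e): forbidden (ΔL).
(a)–(f): forbidden (ΔS, ΔL, ΔJ).
(b)–(c): allowed.
(b)–(d): allowed.
(b)–(e): forbidden (ΔS, ΔJ).
(b)–(f): allowed.
(c)–(d): forbidden (parity).
(c)–(e): forbidden (parity, ΔS).
(c)–(f): forbidden (parity).
(d)–(e): forbidden (parity, ΔS, ΔJ).
(d)–(f): forbidden (parity).
(e)–(f): forbidden (parity, ΔS, ΔJ).
Allowed pairs: 3 of 15.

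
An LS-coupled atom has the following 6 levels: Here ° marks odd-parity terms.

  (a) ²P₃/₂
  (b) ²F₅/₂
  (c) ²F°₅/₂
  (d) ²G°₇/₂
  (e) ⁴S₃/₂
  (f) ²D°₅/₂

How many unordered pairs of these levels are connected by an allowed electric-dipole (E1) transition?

4

(a)–(b): forbidden (parity, ΔL).
(a)–(c): forbidden (ΔL).
(a)–(d): forbidden (ΔL, ΔJ).
(a)–(e): forbidden (parity, ΔS).
(a)–(f): allowed.
(b)–(c): allowed.
(b)–(d): allowed.
(b)–(e): forbidden (parity, ΔS, ΔL).
(b)–(f): allowed.
(c)–(d): forbidden (parity).
(c)–(e): forbidden (ΔS, ΔL).
(c)–(f): forbidden (parity).
(d)–(e): forbidden (ΔS, ΔL, ΔJ).
(d)–(f): forbidden (parity, ΔL).
(e)–(f): forbidden (ΔS, ΔL).
Allowed pairs: 4 of 15.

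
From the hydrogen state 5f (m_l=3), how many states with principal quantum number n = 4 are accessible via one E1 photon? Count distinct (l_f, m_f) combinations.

1

E1 requires Δl = ±1, so l_f ∈ {2, 4}; with 0 ≤ l_f ≤ n_f−1 = 3, the allowed l_f values are {2}.
For l_f = 2: m_f ∈ {m_i−1, m_i, m_i+1} ∩ [−2, 2] = {2} → 1 state.
Total: 1.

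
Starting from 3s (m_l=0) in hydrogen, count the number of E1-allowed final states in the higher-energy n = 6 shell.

3

E1 requires Δl = ±1, so l_f ∈ {-1, 1}; with 0 ≤ l_f ≤ n_f−1 = 5, the allowed l_f values are {1}.
For l_f = 1: m_f ∈ {m_i−1, m_i, m_i+1} ∩ [−1, 1] = {-1, 0, 1} → 3 states.
Total: 3.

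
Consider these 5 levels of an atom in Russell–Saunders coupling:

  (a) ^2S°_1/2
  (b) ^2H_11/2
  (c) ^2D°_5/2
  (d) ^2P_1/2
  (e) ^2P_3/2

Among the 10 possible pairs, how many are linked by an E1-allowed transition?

3

(a)–(b): forbidden (ΔL, ΔJ).
(a)–(c): forbidden (parity, ΔL, ΔJ).
(a)–(d): allowed.
(a)–(e): allowed.
(b)–(c): forbidden (ΔL, ΔJ).
(b)–(d): forbidden (parity, ΔL, ΔJ).
(b)–(e): forbidden (parity, ΔL, ΔJ).
(c)–(d): forbidden (ΔJ).
(c)–(e): allowed.
(d)–(e): forbidden (parity).
Allowed pairs: 3 of 10.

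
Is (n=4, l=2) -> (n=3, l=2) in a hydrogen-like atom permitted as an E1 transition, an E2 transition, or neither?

Δl = 2 − 2 = +0; l_i + l_f = 4.
E1 (Δl = ±1): not satisfied.
E2 (Δl = 0,±2, l_i+l_f ≥ 2): satisfied.

E2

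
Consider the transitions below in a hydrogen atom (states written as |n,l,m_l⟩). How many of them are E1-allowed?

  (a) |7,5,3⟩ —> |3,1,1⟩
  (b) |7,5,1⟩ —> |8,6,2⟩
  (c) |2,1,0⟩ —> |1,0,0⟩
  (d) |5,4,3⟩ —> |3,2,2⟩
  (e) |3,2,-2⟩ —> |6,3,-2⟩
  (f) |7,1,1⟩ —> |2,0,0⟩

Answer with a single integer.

(a) forbidden — Δl = -4 (E1 requires Δl = ±1); Δm_l = -2 (E1 requires Δm_l = 0, ±1)
(b) allowed
(c) allowed
(d) forbidden — Δl = -2 (E1 requires Δl = ±1)
(e) allowed
(f) allowed
Total allowed: 4 of 6.

4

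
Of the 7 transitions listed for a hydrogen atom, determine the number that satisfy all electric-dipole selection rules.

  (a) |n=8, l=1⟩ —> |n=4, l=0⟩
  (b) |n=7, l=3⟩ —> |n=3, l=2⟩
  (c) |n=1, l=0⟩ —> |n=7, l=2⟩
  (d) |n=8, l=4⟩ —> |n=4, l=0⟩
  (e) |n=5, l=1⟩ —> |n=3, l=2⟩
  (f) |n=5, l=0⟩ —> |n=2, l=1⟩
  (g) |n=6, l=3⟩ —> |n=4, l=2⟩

(a) allowed
(b) allowed
(c) forbidden — Δl = +2 (E1 requires Δl = ±1)
(d) forbidden — Δl = -4 (E1 requires Δl = ±1)
(e) allowed
(f) allowed
(g) allowed
Total allowed: 5 of 7.

5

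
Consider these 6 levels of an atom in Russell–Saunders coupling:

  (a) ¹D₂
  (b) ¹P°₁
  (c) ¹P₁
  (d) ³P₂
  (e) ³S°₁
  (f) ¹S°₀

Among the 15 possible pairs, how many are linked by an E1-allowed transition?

4

(a)–(b): allowed.
(a)–(c): forbidden (parity).
(a)–(d): forbidden (parity, ΔS).
(a)–(e): forbidden (ΔS, ΔL).
(a)–(f): forbidden (ΔL, ΔJ).
(b)–(c): allowed.
(b)–(d): forbidden (ΔS).
(b)–(e): forbidden (parity, ΔS).
(b)–(f): forbidden (parity).
(c)–(d): forbidden (parity, ΔS).
(c)–(e): forbidden (ΔS).
(c)–(f): allowed.
(d)–(e): allowed.
(d)–(f): forbidden (ΔS, ΔJ).
(e)–(f): forbidden (parity, ΔS, ΔL).
Allowed pairs: 4 of 15.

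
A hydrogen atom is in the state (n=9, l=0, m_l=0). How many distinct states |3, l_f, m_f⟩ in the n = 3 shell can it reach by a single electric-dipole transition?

3

E1 requires Δl = ±1, so l_f ∈ {-1, 1}; with 0 ≤ l_f ≤ n_f−1 = 2, the allowed l_f values are {1}.
For l_f = 1: m_f ∈ {m_i−1, m_i, m_i+1} ∩ [−1, 1] = {-1, 0, 1} → 3 states.
Total: 3.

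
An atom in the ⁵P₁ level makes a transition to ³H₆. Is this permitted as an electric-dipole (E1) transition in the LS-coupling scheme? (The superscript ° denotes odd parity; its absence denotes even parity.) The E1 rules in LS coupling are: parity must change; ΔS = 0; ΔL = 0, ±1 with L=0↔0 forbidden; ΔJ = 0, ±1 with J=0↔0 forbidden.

Parity must change: even → even — fails.
ΔL = 0, ±1 (not L=0↔0): L: 1 → 5, ΔL = +4 — fails.
ΔS = 0: S: 2 → 1 — fails.
ΔJ = 0, ±1 (not J=0↔0): J: 1 → 6, ΔJ = +5 — fails.
Rule(s) violated: parity, ΔS, ΔL, ΔJ.

forbidden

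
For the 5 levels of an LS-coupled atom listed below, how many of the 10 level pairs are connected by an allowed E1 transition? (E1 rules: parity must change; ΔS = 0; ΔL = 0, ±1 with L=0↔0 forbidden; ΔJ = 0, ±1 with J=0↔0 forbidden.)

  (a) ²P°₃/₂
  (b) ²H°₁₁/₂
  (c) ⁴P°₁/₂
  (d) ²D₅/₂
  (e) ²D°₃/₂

(a)–(b): forbidden (parity, ΔL, ΔJ).
(a)–(c): forbidden (parity, ΔS).
(a)–(d): allowed.
(a)–(e): forbidden (parity).
(b)–(c): forbidden (parity, ΔS, ΔL, ΔJ).
(b)–(d): forbidden (ΔL, ΔJ).
(b)–(e): forbidden (parity, ΔL, ΔJ).
(c)–(d): forbidden (ΔS, ΔJ).
(c)–(e): forbidden (parity, ΔS).
(d)–(e): allowed.
Allowed pairs: 2 of 10.

2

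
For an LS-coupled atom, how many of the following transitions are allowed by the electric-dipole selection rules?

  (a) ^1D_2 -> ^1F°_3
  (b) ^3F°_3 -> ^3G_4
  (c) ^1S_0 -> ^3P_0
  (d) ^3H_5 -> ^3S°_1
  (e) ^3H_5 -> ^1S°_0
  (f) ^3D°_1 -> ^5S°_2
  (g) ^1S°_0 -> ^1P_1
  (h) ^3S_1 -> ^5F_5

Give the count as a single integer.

3

(a) allowed
(b) allowed
(c) forbidden (parity, ΔS, ΔJ fail)
(d) forbidden (ΔL, ΔJ fail)
(e) forbidden (ΔS, ΔL, ΔJ fail)
(f) forbidden (parity, ΔS, ΔL fail)
(g) allowed
(h) forbidden (parity, ΔS, ΔL, ΔJ fail)
Total allowed: 3 of 8.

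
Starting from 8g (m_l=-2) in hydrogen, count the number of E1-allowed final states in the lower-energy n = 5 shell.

3

E1 requires Δl = ±1, so l_f ∈ {3, 5}; with 0 ≤ l_f ≤ n_f−1 = 4, the allowed l_f values are {3}.
For l_f = 3: m_f ∈ {m_i−1, m_i, m_i+1} ∩ [−3, 3] = {-3, -2, -1} → 3 states.
Total: 3.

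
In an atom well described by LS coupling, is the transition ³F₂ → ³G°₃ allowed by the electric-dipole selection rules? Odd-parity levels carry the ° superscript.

allowed

Initial level: S=1, L=3, J=2, parity even. Final level: S=1, L=4, J=3, parity odd.
Parity must change: even → odd — ✓.
ΔS = 0: S: 1 → 1 — ✓.
ΔL = 0, ±1 (not L=0↔0): L: 3 → 4, ΔL = +1 — ✓.
ΔJ = 0, ±1 (not J=0↔0): J: 2 → 3, ΔJ = +1 — ✓.
All four E1 rules are satisfied.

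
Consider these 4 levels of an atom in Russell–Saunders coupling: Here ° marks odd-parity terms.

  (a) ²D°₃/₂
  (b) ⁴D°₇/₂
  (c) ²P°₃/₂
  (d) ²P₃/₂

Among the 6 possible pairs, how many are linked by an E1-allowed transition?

2

(a)–(b): forbidden (parity, ΔS, ΔJ).
(a)–(c): forbidden (parity).
(a)–(d): allowed.
(b)–(c): forbidden (parity, ΔS, ΔJ).
(b)–(d): forbidden (ΔS, ΔJ).
(c)–(d): allowed.
Allowed pairs: 2 of 6.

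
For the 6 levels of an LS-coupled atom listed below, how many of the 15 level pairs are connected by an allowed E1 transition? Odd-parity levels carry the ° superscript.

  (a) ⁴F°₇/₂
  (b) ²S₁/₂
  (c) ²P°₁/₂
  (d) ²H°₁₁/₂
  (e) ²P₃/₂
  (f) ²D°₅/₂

3

(a)–(b): forbidden (ΔS, ΔL, ΔJ).
(a)–(c): forbidden (parity, ΔS, ΔL, ΔJ).
(a)–(d): forbidden (parity, ΔS, ΔL, ΔJ).
(a)–(e): forbidden (ΔS, ΔL, ΔJ).
(a)–(f): forbidden (parity, ΔS).
(b)–(c): allowed.
(b)–(d): forbidden (ΔL, ΔJ).
(b)–(e): forbidden (parity).
(b)–(f): forbidden (ΔL, ΔJ).
(c)–(d): forbidden (parity, ΔL, ΔJ).
(c)–(e): allowed.
(c)–(f): forbidden (parity, ΔJ).
(d)–(e): forbidden (ΔL, ΔJ).
(d)–(f): forbidden (parity, ΔL, ΔJ).
(e)–(f): allowed.
Allowed pairs: 3 of 15.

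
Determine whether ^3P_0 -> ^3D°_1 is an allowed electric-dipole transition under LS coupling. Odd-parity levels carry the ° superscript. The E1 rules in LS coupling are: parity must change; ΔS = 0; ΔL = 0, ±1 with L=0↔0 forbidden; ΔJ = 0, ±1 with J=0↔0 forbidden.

Reading off the term symbols: S 1→1, L 1→2, J 0→1, parity even→odd.
ΔL = 0, ±1 (not L=0↔0): L: 1 → 2, ΔL = +1 — satisfied.
ΔJ = 0, ±1 (not J=0↔0): J: 0 → 1, ΔJ = +1 — satisfied.
Parity must change: even → odd — satisfied.
ΔS = 0: S: 1 → 1 — satisfied.
All four E1 rules are satisfied.

allowed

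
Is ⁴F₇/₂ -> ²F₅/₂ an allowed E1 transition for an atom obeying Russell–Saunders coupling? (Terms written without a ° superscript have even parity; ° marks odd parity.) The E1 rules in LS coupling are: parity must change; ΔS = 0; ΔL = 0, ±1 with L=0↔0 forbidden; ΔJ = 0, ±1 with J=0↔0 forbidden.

Parity must change: even → even — ✗.
ΔS = 0: S: 3/2 → 1/2 — ✗.
ΔL = 0, ±1 (not L=0↔0): L: 3 → 3, ΔL = +0 — ✓.
ΔJ = 0, ±1 (not J=0↔0): J: 7/2 → 5/2, ΔJ = -1 — ✓.
Rule(s) violated: parity, ΔS.

forbidden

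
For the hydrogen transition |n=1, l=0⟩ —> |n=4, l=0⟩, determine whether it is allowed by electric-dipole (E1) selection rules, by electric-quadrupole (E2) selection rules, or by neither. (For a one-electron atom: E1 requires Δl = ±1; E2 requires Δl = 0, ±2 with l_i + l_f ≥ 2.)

neither

Δl = 0 − 0 = +0; l_i + l_f = 0.
E1 (Δl = ±1): not satisfied.
E2 (Δl = 0,±2, l_i+l_f ≥ 2): not satisfied.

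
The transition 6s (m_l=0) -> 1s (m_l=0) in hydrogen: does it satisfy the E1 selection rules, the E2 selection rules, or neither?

Δl = 0 − 0 = +0; l_i + l_f = 0.
Δm_l = +0.
E1 (Δl = ±1, |Δm_l| ≤ 1): not satisfied.
E2 (Δl = 0,±2, l_i+l_f ≥ 2, |Δm_l| ≤ 2): not satisfied.

neither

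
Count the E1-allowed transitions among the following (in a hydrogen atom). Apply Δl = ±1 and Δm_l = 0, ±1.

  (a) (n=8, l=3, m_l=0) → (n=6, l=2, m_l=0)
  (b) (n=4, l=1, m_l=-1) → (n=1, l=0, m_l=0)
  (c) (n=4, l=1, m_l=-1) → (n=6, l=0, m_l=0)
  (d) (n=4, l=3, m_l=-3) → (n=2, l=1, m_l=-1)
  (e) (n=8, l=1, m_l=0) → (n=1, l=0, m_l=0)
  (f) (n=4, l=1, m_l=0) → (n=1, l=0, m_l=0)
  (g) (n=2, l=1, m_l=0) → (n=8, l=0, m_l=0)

(a) allowed
(b) allowed
(c) allowed
(d) forbidden — Δl = -2 (E1 requires Δl = ±1); Δm_l = +2 (E1 requires Δm_l = 0, ±1)
(e) allowed
(f) allowed
(g) allowed
Total allowed: 6 of 7.

6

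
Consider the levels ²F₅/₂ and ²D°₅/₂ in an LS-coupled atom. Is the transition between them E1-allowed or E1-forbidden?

Parity must change: even → odd — ok.
ΔS = 0: S: 1/2 → 1/2 — ok.
ΔL = 0, ±1 (not L=0↔0): L: 3 → 2, ΔL = -1 — ok.
ΔJ = 0, ±1 (not J=0↔0): J: 5/2 → 5/2, ΔJ = +0 — ok.
All four E1 rules are satisfied.

allowed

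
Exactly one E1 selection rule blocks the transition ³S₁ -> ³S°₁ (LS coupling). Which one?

Parity must change: even → odd — satisfied.
ΔS = 0: S: 1 → 1 — satisfied.
ΔL = 0, ±1 (not L=0↔0): L: 0 → 0, ΔL = +0 — violated.
ΔJ = 0, ±1 (not J=0↔0): J: 1 → 1, ΔJ = +0 — satisfied.

the L=0 ↔ L=0 exclusion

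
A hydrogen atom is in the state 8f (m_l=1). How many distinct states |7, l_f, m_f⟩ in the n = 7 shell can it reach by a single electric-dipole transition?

E1 requires Δl = ±1, so l_f ∈ {2, 4}; with 0 ≤ l_f ≤ n_f−1 = 6, the allowed l_f values are {2, 4}.
For l_f = 2: m_f ∈ {m_i−1, m_i, m_i+1} ∩ [−2, 2] = {0, 1, 2} → 3 states.
For l_f = 4: m_f ∈ {m_i−1, m_i, m_i+1} ∩ [−4, 4] = {0, 1, 2} → 3 states.
Total: 6.

6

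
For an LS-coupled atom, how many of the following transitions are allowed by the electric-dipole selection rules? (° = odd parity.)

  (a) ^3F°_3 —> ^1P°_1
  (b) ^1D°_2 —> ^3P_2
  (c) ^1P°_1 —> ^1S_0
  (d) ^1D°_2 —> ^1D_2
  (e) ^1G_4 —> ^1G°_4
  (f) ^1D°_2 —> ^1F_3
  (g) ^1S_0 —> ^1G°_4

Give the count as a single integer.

(a) forbidden (parity, ΔS, ΔL, ΔJ fail)
(b) forbidden (ΔS fails)
(c) allowed
(d) allowed
(e) allowed
(f) allowed
(g) forbidden (ΔL, ΔJ fail)
Total allowed: 4 of 7.

4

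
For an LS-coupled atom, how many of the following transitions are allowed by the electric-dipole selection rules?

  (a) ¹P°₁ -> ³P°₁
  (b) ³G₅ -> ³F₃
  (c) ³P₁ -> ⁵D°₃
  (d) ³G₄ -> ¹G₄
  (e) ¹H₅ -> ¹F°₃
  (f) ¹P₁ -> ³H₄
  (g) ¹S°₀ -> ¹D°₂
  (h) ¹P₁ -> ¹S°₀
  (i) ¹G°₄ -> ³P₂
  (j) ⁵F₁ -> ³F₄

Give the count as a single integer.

(a) forbidden (parity, ΔS fail)
(b) forbidden (parity, ΔJ fail)
(c) forbidden (ΔS, ΔJ fail)
(d) forbidden (parity, ΔS fail)
(e) forbidden (ΔL, ΔJ fail)
(f) forbidden (parity, ΔS, ΔL, ΔJ fail)
(g) forbidden (parity, ΔL, ΔJ fail)
(h) allowed
(i) forbidden (ΔS, ΔL, ΔJ fail)
(j) forbidden (parity, ΔS, ΔJ fail)
Total allowed: 1 of 10.

1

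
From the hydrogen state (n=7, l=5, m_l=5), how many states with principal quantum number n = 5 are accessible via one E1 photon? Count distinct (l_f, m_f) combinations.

E1 requires Δl = ±1, so l_f ∈ {4, 6}; with 0 ≤ l_f ≤ n_f−1 = 4, the allowed l_f values are {4}.
For l_f = 4: m_f ∈ {m_i−1, m_i, m_i+1} ∩ [−4, 4] = {4} → 1 state.
Total: 1.

1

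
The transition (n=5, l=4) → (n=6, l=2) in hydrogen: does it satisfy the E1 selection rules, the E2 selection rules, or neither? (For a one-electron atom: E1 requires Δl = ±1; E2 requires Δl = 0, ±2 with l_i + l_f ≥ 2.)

Δl = 2 − 4 = -2; l_i + l_f = 6.
E1 (Δl = ±1): not satisfied.
E2 (Δl = 0,±2, l_i+l_f ≥ 2): satisfied.

E2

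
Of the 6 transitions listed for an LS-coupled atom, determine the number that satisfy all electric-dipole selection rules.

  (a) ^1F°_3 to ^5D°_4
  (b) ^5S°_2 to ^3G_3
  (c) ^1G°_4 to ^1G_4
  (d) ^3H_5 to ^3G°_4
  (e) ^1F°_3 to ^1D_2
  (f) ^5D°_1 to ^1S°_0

3

(a) forbidden (parity, ΔS fail)
(b) forbidden (ΔS, ΔL fail)
(c) allowed
(d) allowed
(e) allowed
(f) forbidden (parity, ΔS, ΔL fail)
Total allowed: 3 of 6.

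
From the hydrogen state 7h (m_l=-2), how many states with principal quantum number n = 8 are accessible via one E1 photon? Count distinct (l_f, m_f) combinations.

E1 requires Δl = ±1, so l_f ∈ {4, 6}; with 0 ≤ l_f ≤ n_f−1 = 7, the allowed l_f values are {4, 6}.
For l_f = 4: m_f ∈ {m_i−1, m_i, m_i+1} ∩ [−4, 4] = {-3, -2, -1} → 3 states.
For l_f = 6: m_f ∈ {m_i−1, m_i, m_i+1} ∩ [−6, 6] = {-3, -2, -1} → 3 states.
Total: 6.

6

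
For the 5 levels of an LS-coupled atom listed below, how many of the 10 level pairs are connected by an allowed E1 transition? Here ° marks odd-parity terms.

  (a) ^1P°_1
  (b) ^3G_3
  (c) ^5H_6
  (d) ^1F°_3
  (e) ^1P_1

1

(a)–(b): forbidden (ΔS, ΔL, ΔJ).
(a)–(c): forbidden (ΔS, ΔL, ΔJ).
(a)–(d): forbidden (parity, ΔL, ΔJ).
(a)–(e): allowed.
(b)–(c): forbidden (parity, ΔS, ΔJ).
(b)–(d): forbidden (ΔS).
(b)–(e): forbidden (parity, ΔS, ΔL, ΔJ).
(c)–(d): forbidden (ΔS, ΔL, ΔJ).
(c)–(e): forbidden (parity, ΔS, ΔL, ΔJ).
(d)–(e): forbidden (ΔL, ΔJ).
Allowed pairs: 1 of 10.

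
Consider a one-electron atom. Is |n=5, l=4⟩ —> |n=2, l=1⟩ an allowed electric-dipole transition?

forbidden

Initial l = 4, final l = 1, so Δl = -3. E1 requires Δl = ±1: violated.
The transition is electric-dipole forbidden.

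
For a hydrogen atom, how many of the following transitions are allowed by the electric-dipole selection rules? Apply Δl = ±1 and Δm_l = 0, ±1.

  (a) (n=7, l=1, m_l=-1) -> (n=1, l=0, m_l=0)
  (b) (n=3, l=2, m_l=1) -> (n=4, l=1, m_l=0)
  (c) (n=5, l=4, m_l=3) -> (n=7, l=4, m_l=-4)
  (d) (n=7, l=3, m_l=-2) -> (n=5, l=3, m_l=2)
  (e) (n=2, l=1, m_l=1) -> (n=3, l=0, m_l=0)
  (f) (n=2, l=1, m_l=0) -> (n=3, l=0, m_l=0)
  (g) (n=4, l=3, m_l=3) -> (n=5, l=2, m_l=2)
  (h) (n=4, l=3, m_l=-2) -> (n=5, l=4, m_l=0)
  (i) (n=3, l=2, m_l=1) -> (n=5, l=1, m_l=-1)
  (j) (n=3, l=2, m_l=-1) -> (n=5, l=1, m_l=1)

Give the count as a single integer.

(a) allowed
(b) allowed
(c) forbidden — Δl = +0 (E1 requires Δl = ±1); Δm_l = -7 (E1 requires Δm_l = 0, ±1)
(d) forbidden — Δl = +0 (E1 requires Δl = ±1); Δm_l = +4 (E1 requires Δm_l = 0, ±1)
(e) allowed
(f) allowed
(g) allowed
(h) forbidden — Δm_l = +2 (E1 requires Δm_l = 0, ±1)
(i) forbidden — Δm_l = -2 (E1 requires Δm_l = 0, ±1)
(j) forbidden — Δm_l = +2 (E1 requires Δm_l = 0, ±1)
Total allowed: 5 of 10.

5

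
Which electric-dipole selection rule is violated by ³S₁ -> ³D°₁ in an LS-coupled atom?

Initial level: S=1, L=0, J=1, parity even. Final level: S=1, L=2, J=1, parity odd.
Parity must change: even → odd — passes.
ΔL = 0, ±1 (not L=0↔0): L: 0 → 2, ΔL = +2 — fails.
ΔJ = 0, ±1 (not J=0↔0): J: 1 → 1, ΔJ = +0 — passes.
ΔS = 0: S: 1 → 1 — passes.

the ΔL = 0, ±1 rule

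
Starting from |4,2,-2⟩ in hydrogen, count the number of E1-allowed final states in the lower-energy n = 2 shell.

1

E1 requires Δl = ±1, so l_f ∈ {1, 3}; with 0 ≤ l_f ≤ n_f−1 = 1, the allowed l_f values are {1}.
For l_f = 1: m_f ∈ {m_i−1, m_i, m_i+1} ∩ [−1, 1] = {-1} → 1 state.
Total: 1.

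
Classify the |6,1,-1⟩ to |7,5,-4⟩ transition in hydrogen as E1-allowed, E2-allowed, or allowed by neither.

neither

Δl = 5 − 1 = +4; l_i + l_f = 6.
Δm_l = -3.
E1 (Δl = ±1, |Δm_l| ≤ 1): not satisfied.
E2 (Δl = 0,±2, l_i+l_f ≥ 2, |Δm_l| ≤ 2): not satisfied.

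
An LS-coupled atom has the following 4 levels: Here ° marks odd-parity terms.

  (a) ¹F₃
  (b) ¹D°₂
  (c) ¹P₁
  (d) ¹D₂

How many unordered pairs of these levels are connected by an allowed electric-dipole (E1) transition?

(a)–(b): allowed.
(a)–(c): forbidden (parity, ΔL, ΔJ).
(a)–(d): forbidden (parity).
(b)–(c): allowed.
(b)–(d): allowed.
(c)–(d): forbidden (parity).
Allowed pairs: 3 of 6.

3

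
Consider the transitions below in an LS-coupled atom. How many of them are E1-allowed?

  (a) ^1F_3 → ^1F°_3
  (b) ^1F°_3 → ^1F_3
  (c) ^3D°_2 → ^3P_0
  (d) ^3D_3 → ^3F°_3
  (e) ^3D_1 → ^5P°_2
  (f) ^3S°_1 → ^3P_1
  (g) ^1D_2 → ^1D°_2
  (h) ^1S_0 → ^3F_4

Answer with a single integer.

(a) allowed
(b) allowed
(c) forbidden (ΔJ fails)
(d) allowed
(e) forbidden (ΔS fails)
(f) allowed
(g) allowed
(h) forbidden (parity, ΔS, ΔL, ΔJ fail)
Total allowed: 5 of 8.

5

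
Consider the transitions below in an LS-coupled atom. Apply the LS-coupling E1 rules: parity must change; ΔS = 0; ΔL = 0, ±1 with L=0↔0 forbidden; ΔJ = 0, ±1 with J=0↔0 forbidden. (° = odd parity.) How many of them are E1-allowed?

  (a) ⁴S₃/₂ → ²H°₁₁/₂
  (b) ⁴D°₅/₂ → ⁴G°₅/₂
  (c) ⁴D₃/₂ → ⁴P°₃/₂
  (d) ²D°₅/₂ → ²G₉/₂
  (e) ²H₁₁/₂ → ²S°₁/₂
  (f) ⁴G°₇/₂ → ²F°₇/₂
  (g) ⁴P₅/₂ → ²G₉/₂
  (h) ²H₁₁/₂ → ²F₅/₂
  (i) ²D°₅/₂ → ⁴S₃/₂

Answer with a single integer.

1

(a) forbidden (ΔS, ΔL, ΔJ fail)
(b) forbidden (parity, ΔL fail)
(c) allowed
(d) forbidden (ΔL, ΔJ fail)
(e) forbidden (ΔL, ΔJ fail)
(f) forbidden (parity, ΔS fail)
(g) forbidden (parity, ΔS, ΔL, ΔJ fail)
(h) forbidden (parity, ΔL, ΔJ fail)
(i) forbidden (ΔS, ΔL fail)
Total allowed: 1 of 9.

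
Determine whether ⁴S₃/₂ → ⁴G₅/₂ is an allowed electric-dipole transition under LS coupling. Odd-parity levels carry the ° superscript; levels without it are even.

Initial level: S=3/2, L=0, J=3/2, parity even. Final level: S=3/2, L=4, J=5/2, parity even.
ΔJ = 0, ±1 (not J=0↔0): J: 3/2 → 5/2, ΔJ = +1 — ok.
ΔS = 0: S: 3/2 → 3/2 — ok.
ΔL = 0, ±1 (not L=0↔0): L: 0 → 4, ΔL = +4 — fails.
Parity must change: even → even — fails.
Rule(s) violated: parity, ΔL.

forbidden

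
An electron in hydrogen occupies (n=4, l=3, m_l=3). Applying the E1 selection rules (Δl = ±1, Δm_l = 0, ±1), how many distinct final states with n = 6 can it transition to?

4

E1 requires Δl = ±1, so l_f ∈ {2, 4}; with 0 ≤ l_f ≤ n_f−1 = 5, the allowed l_f values are {2, 4}.
For l_f = 2: m_f ∈ {m_i−1, m_i, m_i+1} ∩ [−2, 2] = {2} → 1 state.
For l_f = 4: m_f ∈ {m_i−1, m_i, m_i+1} ∩ [−4, 4] = {2, 3, 4} → 3 states.
Total: 4.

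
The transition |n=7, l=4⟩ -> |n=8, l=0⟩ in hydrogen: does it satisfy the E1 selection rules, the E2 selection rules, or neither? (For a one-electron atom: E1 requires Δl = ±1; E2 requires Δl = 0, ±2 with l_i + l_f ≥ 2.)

Δl = 0 − 4 = -4; l_i + l_f = 4.
E1 (Δl = ±1): not satisfied.
E2 (Δl = 0,±2, l_i+l_f ≥ 2): not satisfied.

neither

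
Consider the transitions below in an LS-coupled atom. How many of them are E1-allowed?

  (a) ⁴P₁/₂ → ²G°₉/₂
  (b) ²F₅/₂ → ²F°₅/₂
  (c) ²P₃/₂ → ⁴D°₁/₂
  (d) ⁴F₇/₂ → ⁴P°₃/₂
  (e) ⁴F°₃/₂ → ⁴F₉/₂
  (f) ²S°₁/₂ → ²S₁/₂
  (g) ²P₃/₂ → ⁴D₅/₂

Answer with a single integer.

(a) forbidden (ΔS, ΔL, ΔJ fail)
(b) allowed
(c) forbidden (ΔS fails)
(d) forbidden (ΔL, ΔJ fail)
(e) forbidden (ΔJ fails)
(f) forbidden (ΔL fails)
(g) forbidden (parity, ΔS fail)
Total allowed: 1 of 7.

1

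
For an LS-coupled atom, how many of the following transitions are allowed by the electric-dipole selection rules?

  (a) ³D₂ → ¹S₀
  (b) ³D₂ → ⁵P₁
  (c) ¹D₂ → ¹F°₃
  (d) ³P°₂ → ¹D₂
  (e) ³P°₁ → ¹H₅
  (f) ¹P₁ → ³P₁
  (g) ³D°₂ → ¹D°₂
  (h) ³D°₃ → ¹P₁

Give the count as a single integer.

1

(a) forbidden (parity, ΔS, ΔL, ΔJ fail)
(b) forbidden (parity, ΔS fail)
(c) allowed
(d) forbidden (ΔS fails)
(e) forbidden (ΔS, ΔL, ΔJ fail)
(f) forbidden (parity, ΔS fail)
(g) forbidden (parity, ΔS fail)
(h) forbidden (ΔS, ΔJ fail)
Total allowed: 1 of 8.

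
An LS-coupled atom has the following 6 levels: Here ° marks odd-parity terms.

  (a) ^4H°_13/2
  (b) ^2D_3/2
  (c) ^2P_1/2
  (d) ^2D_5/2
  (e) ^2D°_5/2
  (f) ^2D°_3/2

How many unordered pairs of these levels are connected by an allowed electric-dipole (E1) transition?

(a)–(b): forbidden (ΔS, ΔL, ΔJ).
(a)–(c): forbidden (ΔS, ΔL, ΔJ).
(a)–(d): forbidden (ΔS, ΔL, ΔJ).
(a)–(e): forbidden (parity, ΔS, ΔL, ΔJ).
(a)–(f): forbidden (parity, ΔS, ΔL, ΔJ).
(b)–(c): forbidden (parity).
(b)–(d): forbidden (parity).
(b)–(e): allowed.
(b)–(f): allowed.
(c)–(d): forbidden (parity, ΔJ).
(c)–(e): forbidden (ΔJ).
(c)–(f): allowed.
(d)–(e): allowed.
(d)–(f): allowed.
(e)–(f): forbidden (parity).
Allowed pairs: 5 of 15.

5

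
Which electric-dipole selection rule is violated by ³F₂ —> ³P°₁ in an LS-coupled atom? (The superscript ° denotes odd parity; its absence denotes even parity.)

the ΔL = 0, ±1 rule

Parity must change: even → odd — ok.
ΔS = 0: S: 1 → 1 — ok.
ΔL = 0, ±1 (not L=0↔0): L: 3 → 1, ΔL = -2 — fails.
ΔJ = 0, ±1 (not J=0↔0): J: 2 → 1, ΔJ = -1 — ok.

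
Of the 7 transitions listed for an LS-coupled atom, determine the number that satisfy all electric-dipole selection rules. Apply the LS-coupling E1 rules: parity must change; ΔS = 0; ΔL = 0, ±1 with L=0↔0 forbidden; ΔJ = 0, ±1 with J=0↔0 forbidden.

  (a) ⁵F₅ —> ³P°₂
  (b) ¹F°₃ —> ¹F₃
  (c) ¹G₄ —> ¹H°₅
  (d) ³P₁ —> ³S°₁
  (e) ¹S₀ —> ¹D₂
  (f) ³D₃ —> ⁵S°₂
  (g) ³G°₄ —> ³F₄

4

(a) forbidden (ΔS, ΔL, ΔJ fail)
(b) allowed
(c) allowed
(d) allowed
(e) forbidden (parity, ΔL, ΔJ fail)
(f) forbidden (ΔS, ΔL fail)
(g) allowed
Total allowed: 4 of 7.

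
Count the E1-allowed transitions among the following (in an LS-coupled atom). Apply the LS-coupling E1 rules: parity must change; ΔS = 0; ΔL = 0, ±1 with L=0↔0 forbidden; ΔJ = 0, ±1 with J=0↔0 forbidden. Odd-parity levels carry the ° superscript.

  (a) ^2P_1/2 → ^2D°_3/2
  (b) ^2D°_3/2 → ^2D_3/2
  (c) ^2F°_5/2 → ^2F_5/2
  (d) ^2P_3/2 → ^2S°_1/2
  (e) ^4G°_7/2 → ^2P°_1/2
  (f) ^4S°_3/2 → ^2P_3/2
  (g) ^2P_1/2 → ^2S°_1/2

(a) allowed
(b) allowed
(c) allowed
(d) allowed
(e) forbidden (parity, ΔS, ΔL, ΔJ fail)
(f) forbidden (ΔS fails)
(g) allowed
Total allowed: 5 of 7.

5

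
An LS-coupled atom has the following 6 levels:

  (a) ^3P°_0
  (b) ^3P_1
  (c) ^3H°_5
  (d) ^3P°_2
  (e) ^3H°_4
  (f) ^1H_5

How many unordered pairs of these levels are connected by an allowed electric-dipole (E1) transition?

2

(a)–(b): allowed.
(a)–(c): forbidden (parity, ΔL, ΔJ).
(a)–(d): forbidden (parity, ΔJ).
(a)–(e): forbidden (parity, ΔL, ΔJ).
(a)–(f): forbidden (ΔS, ΔL, ΔJ).
(b)–(c): forbidden (ΔL, ΔJ).
(b)–(d): allowed.
(b)–(e): forbidden (ΔL, ΔJ).
(b)–(f): forbidden (parity, ΔS, ΔL, ΔJ).
(c)–(d): forbidden (parity, ΔL, ΔJ).
(c)–(e): forbidden (parity).
(c)–(f): forbidden (ΔS).
(d)–(e): forbidden (parity, ΔL, ΔJ).
(d)–(f): forbidden (ΔS, ΔL, ΔJ).
(e)–(f): forbidden (ΔS).
Allowed pairs: 2 of 15.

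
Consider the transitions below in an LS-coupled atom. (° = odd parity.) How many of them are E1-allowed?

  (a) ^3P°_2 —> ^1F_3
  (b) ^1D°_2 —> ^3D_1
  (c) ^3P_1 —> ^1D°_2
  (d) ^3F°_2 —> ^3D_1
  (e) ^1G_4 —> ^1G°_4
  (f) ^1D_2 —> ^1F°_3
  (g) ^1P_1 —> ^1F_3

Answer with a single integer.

(a) forbidden (ΔS, ΔL fail)
(b) forbidden (ΔS fails)
(c) forbidden (ΔS fails)
(d) allowed
(e) allowed
(f) allowed
(g) forbidden (parity, ΔL, ΔJ fail)
Total allowed: 3 of 7.

3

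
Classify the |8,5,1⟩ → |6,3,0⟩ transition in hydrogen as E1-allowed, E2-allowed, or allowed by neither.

E2

Δl = 3 − 5 = -2; l_i + l_f = 8.
Δm_l = -1.
E1 (Δl = ±1, |Δm_l| ≤ 1): not satisfied.
E2 (Δl = 0,±2, l_i+l_f ≥ 2, |Δm_l| ≤ 2): satisfied.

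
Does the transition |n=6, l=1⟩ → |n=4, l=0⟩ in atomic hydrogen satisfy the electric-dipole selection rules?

Δl = 0 − 1 = -1; the E1 rule Δl = ±1 is passes.
All E1 selection rules are satisfied.

allowed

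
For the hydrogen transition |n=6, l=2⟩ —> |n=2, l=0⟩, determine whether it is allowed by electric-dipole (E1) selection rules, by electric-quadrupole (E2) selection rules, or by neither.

Δl = 0 − 2 = -2; l_i + l_f = 2.
E1 (Δl = ±1): not satisfied.
E2 (Δl = 0,±2, l_i+l_f ≥ 2): satisfied.

E2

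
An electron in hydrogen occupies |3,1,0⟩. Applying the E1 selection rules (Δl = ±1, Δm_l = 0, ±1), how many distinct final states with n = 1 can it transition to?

1

E1 requires Δl = ±1, so l_f ∈ {0, 2}; with 0 ≤ l_f ≤ n_f−1 = 0, the allowed l_f values are {0}.
For l_f = 0: m_f ∈ {m_i−1, m_i, m_i+1} ∩ [−0, 0] = {0} → 1 state.
Total: 1.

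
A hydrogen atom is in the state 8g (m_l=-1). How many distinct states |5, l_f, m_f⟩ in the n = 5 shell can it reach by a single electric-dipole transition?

3

E1 requires Δl = ±1, so l_f ∈ {3, 5}; with 0 ≤ l_f ≤ n_f−1 = 4, the allowed l_f values are {3}.
For l_f = 3: m_f ∈ {m_i−1, m_i, m_i+1} ∩ [−3, 3] = {-2, -1, 0} → 3 states.
Total: 3.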